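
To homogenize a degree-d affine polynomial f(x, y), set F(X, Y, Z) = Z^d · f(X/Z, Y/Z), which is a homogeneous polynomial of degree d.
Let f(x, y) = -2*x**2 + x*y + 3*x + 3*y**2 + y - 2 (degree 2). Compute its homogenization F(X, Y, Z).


F(X, Y, Z) = -2*X**2 + X*Y + 3*X*Z + 3*Y**2 + Y*Z - 2*Z**2

deg(f) = 2.
Substitute x = X/Z, y = Y/Z into f, then multiply by Z^2.
  monomial -2·x^2·y^0 ↦ -2·X^2·Y^0·Z^0.
  monomial 1·x^1·y^1 ↦ 1·X^1·Y^1·Z^0.
  monomial 3·x^1·y^0 ↦ 3·X^1·Y^0·Z^1.
  monomial 3·x^0·y^2 ↦ 3·X^0·Y^2·Z^0.
  monomial 1·x^0·y^1 ↦ 1·X^0·Y^1·Z^1.
  monomial -2·x^0·y^0 ↦ -2·X^0·Y^0·Z^2.
Collecting: F(X, Y, Z) = -2*X**2 + X*Y + 3*X*Z + 3*Y**2 + Y*Z - 2*Z**2.


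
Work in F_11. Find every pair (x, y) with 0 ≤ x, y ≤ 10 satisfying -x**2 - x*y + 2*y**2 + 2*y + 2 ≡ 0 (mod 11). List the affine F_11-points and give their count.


Affine F_11-points: {(1, 2), (1, 3), (2, 1), (2, 10), (7, 3), (7, 5), (8, 1), (8, 2), (10, 5), (10, 10)}; count = 10.

For each of the 121 pairs (x, y) ∈ F_11², evaluate f(x, y) mod 11. Record the zeros.
  x = 0: [0↦2, 1↦6, 2↦3, 3↦4, 4↦9, 5↦7, 6↦9, 7↦4, 8↦3, 9↦6, 10↦2]  zeros at y ∈ ∅
  x = 1: [0↦1, 1↦4, 2↦0, 3↦0, 4↦4, 5↦1, 6↦2, 7↦7, 8↦5, 9↦7, 10↦2]  zeros at y ∈ {2, 3}
  x = 2: [0↦9, 1↦0, 2↦6, 3↦5, 4↦8, 5↦4, 6↦4, 7↦8, 8↦5, 9↦6, 10↦0]  zeros at y ∈ {1, 10}
  x = 3: [0↦4, 1↦5, 2↦10, 3↦8, 4↦10, 5↦5, 6↦4, 7↦7, 8↦3, 9↦3, 10↦7]  zeros at y ∈ ∅
  x = 4: [0↦8, 1↦8, 2↦1, 3↦9, 4↦10, 5↦4, 6↦2, 7↦4, 8↦10, 9↦9, 10↦1]  zeros at y ∈ ∅
  x = 5: [0↦10, 1↦9, 2↦1, 3↦8, 4↦8, 5↦1, 6↦9, 7↦10, 8↦4, 9↦2, 10↦4]  zeros at y ∈ ∅
  x = 6: [0↦10, 1↦8, 2↦10, 3↦5, 4↦4, 5↦7, 6↦3, 7↦3, 8↦7, 9↦4, 10↦5]  zeros at y ∈ ∅
  x = 7: [0↦8, 1↦5, 2↦6, 3↦0, 4↦9, 5↦0, 6↦6, 7↦5, 8↦8, 9↦4, 10↦4]  zeros at y ∈ {3, 5}
  x = 8: [0↦4, 1↦0, 2↦0, 3↦4, 4↦1, 5↦2, 6↦7, 7↦5, 8↦7, 9↦2, 10↦1]  zeros at y ∈ {1, 2}
  x = 9: [0↦9, 1↦4, 2↦3, 3↦6, 4↦2, 5↦2, 6↦6, 7↦3, 8↦4, 9↦9, 10↦7]  zeros at y ∈ ∅
  x = 10: [0↦1, 1↦6, 2↦4, 3↦6, 4↦1, 5↦0, 6↦3, 7↦10, 8↦10, 9↦3, 10↦0]  zeros at y ∈ {5, 10}
Collecting zeros: affine points = {(1, 2), (1, 3), (2, 1), (2, 10), (7, 3), (7, 5), (8, 1), (8, 2), (10, 5), (10, 10)}.
Total count |C(F_11)_aff| = 10.


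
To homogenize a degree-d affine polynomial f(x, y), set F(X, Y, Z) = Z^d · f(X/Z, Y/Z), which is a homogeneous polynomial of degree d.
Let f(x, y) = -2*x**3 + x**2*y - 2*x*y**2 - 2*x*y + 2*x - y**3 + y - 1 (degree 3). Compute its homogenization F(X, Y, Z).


F(X, Y, Z) = -2*X**3 + X**2*Y - 2*X*Y**2 - 2*X*Y*Z + 2*X*Z**2 - Y**3 + Y*Z**2 - Z**3

deg(f) = 3.
Substitute x = X/Z, y = Y/Z into f, then multiply by Z^3.
  monomial -2·x^3·y^0 ↦ -2·X^3·Y^0·Z^0.
  monomial 1·x^2·y^1 ↦ 1·X^2·Y^1·Z^0.
  monomial -2·x^1·y^2 ↦ -2·X^1·Y^2·Z^0.
  monomial -2·x^1·y^1 ↦ -2·X^1·Y^1·Z^1.
  monomial 2·x^1·y^0 ↦ 2·X^1·Y^0·Z^2.
  monomial -1·x^0·y^3 ↦ -1·X^0·Y^3·Z^0.
  monomial 1·x^0·y^1 ↦ 1·X^0·Y^1·Z^2.
  monomial -1·x^0·y^0 ↦ -1·X^0·Y^0·Z^3.
Collecting: F(X, Y, Z) = -2*X**3 + X**2*Y - 2*X*Y**2 - 2*X*Y*Z + 2*X*Z**2 - Y**3 + Y*Z**2 - Z**3.


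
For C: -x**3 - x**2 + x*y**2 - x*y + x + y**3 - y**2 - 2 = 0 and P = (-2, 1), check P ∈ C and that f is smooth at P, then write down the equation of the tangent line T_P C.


Tangent line at P: -7*x - y - 13 = 0.

Step 1: f(-2, 1) = 0, so P lies on C.
Step 2: partial derivatives
  f_x(x, y) = -3*x**2 - 2*x + y**2 - y + 1, f_y(x, y) = 2*x*y - x + 3*y**2 - 2*y.
  f_x(P) = -7, f_y(P) = -1 (gradient nonzero, so P is smooth).
Step 3: tangent line at P: -7·(x − -2) + -1·(y − 1) = 0.
Expanding: -7*x - y - 13 = 0.


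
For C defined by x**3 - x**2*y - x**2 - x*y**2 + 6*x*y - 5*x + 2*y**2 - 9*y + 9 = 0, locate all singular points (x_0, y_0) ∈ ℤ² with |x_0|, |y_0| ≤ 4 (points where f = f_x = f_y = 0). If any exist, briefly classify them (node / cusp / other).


Singular points: {(1, 2)}; classification: cusp.

Compute partial derivatives:
  f_x = 3*x**2 - 2*x*y - 2*x - y**2 + 6*y - 5.
  f_y = -x**2 - 2*x*y + 6*x + 4*y - 9.
Scan x_0 ∈ {−4, ..., 4}. For each x_0, f_y(x_0, y) is a polynomial in y; find its integer roots y ∈ {−4, ..., 4}, then test f_x and f at those candidates.
  x = -4: f_y(-4, y) = 12*y - 49; no integer root y with |y| ≤ 4.
  x = -3: f_y(-3, y) = 10*y - 36; no integer root y with |y| ≤ 4.
  x = -2: f_y(-2, y) = 8*y - 25; no integer root y with |y| ≤ 4.
  x = -1: f_y(-1, y) = 6*y - 16; no integer root y with |y| ≤ 4.
  x = 0: f_y(0, y) = 4*y - 9; no integer root y with |y| ≤ 4.
  x = 1: f_y(1, y) = 2*y - 4; vanishes at y ∈ {2}. (1, 2): f_x = 0, f = 0 — SINGULAR.
  x = 2: f_y(2, y) = -1; no integer root y with |y| ≤ 4.
  x = 3: f_y(3, y) = -2*y; vanishes at y ∈ {0}. (3, 0): f_x = 16 ≠ 0.
  x = 4: f_y(4, y) = -4*y - 1; no integer root y with |y| ≤ 4.
Only singular point on the grid: (1, 2).
Classify: substitute x = 1 + u, y = 2 + v and expand: f = u**3 - u**2*v - u*v**2 + v**2.
No constant or linear terms (consistent with a singular point). Quadratic part: v**2. Cubic part: u**3 - u**2*v - u*v**2.
The quadratic part v**2 is a perfect square, so there is a single (double) tangent line v = 0, i.e. y = 2. Restricting the cubic part to that line (v = 0) leaves u**3 ≠ 0, so f is not divisible by v and the branch is v² ≈ -u**3 to lowest order — this is a cusp.
Classification: cusp.


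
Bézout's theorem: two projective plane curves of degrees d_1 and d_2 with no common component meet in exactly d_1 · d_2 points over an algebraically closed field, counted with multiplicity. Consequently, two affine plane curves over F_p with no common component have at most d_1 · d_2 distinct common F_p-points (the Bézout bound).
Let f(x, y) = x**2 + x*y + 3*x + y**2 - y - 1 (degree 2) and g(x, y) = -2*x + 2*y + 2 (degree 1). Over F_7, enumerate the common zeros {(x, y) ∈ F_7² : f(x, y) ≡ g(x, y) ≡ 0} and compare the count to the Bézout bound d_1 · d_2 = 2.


Common zeros: ∅; count = 0; Bézout bound = 2.

deg(f) = 2, deg(g) = 1, so Bézout bound = 2.
Scan x ∈ F_7. For each x, list the y ∈ F_7 with f(x, y) ≡ 0 and those with g(x, y) ≡ 0 (mod 7); the common zeros in that column are the intersection.
  x = 0: f ≡ 0 at y ∈ ∅; g ≡ 0 at y ∈ {6}; common: ∅.
  x = 1: f ≡ 0 at y ∈ {2, 5}; g ≡ 0 at y ∈ {0}; common: ∅.
  x = 2: f ≡ 0 at y ∈ {3}; g ≡ 0 at y ∈ {1}; common: ∅.
  x = 3: f ≡ 0 at y ∈ ∅; g ≡ 0 at y ∈ {2}; common: ∅.
  x = 4: f ≡ 0 at y ∈ ∅; g ≡ 0 at y ∈ {3}; common: ∅.
  x = 5: f ≡ 0 at y ∈ {5}; g ≡ 0 at y ∈ {4}; common: ∅.
  x = 6: f ≡ 0 at y ∈ {3, 6}; g ≡ 0 at y ∈ {5}; common: ∅.
Collecting: common zeros = ∅, so the count is 0.
Comparison with the Bézout bound: 0 ≤ 2 = deg(f)·deg(g), as expected for curves with no common component (the affine F_7-count falls short of the bound because intersections may lie at infinity, over extension fields, or carry multiplicity).


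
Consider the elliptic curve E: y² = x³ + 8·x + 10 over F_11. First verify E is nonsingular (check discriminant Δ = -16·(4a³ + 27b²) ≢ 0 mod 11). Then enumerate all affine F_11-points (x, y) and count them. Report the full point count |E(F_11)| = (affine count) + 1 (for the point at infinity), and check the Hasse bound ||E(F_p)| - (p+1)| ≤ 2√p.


Affine points = {(2, 1), (2, 10), (8, 5), (8, 6), (10, 1), (10, 10)}; affine count = 6; |E(F_11)| = 7.

Discriminant check: Δ ∝ 4a³ + 27b² = 4·8³ + 27·10² = 4·512 + 27·100 ≡ 7 (mod 11). Nonzero ⇒ E is nonsingular.
For each x ∈ F_11, compute rhs = x³ + 8·x + 10 mod 11, then count y ∈ F_11 with y² ≡ rhs.
  x = 0: rhs = 10, matching y values: none (0 points).
  x = 1: rhs = 8, matching y values: none (0 points).
  x = 2: rhs = 1, matching y values: 1, 10 (2 points).
  x = 3: rhs = 6, matching y values: none (0 points).
  x = 4: rhs = 7, matching y values: none (0 points).
  x = 5: rhs = 10, matching y values: none (0 points).
  x = 6: rhs = 10, matching y values: none (0 points).
  x = 7: rhs = 2, matching y values: none (0 points).
  x = 8: rhs = 3, matching y values: 5, 6 (2 points).
  x = 9: rhs = 8, matching y values: none (0 points).
  x = 10: rhs = 1, matching y values: 1, 10 (2 points).
Total affine count: 6.
Full point count |E(F_11)| = 6 + 1 = 7.
Hasse bound: |7 − (11+1)| = |-5| = 5 ≤ 2√11 ≈ 6.6332 ✓.


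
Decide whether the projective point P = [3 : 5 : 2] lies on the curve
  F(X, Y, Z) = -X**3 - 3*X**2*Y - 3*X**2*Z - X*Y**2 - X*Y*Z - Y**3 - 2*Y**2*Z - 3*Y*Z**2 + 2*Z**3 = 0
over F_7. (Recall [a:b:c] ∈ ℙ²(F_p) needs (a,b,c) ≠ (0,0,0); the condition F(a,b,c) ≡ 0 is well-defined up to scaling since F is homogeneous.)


F(3,5,2) ≡ 5 (mod 7); P is NOT on the curve.

Evaluate F(3, 5, 2) term-by-term (mod 7).
  -X**3 ↦ -1·27·1·1 = -27
  -3*X**2*Y ↦ -3·9·5·1 = -135
  -3*X**2*Z ↦ -3·9·1·2 = -54
  -X*Y**2 ↦ -1·3·25·1 = -75
  -X*Y*Z ↦ -1·3·5·2 = -30
  -Y**3 ↦ -1·1·125·1 = -125
  -2*Y**2*Z ↦ -2·1·25·2 = -100
  -3*Y*Z**2 ↦ -3·1·5·4 = -60
  2*Z**3 ↦ 2·1·1·8 = 16
Sum: F(3, 5, 2) = (-27) + (-135) + (-54) + (-75) + (-30) + (-125) + (-100) + (-60) + (16) = -590.
Reducing mod 7: -590 ≡ 5 (mod 7).
Since F(a, b, c) ≡ 5 ≠ 0 (mod 7), P does NOT lie on the curve.


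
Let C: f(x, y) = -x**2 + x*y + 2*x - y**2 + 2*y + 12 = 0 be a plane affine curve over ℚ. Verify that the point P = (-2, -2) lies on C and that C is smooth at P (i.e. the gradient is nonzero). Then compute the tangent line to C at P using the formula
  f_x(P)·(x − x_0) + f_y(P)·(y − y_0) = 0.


Tangent line at P: 4*x + 4*y + 16 = 0.

Step 1: f(-2, -2) = 0, so P lies on C.
Step 2: partial derivatives
  f_x(x, y) = -2*x + y + 2, f_y(x, y) = x - 2*y + 2.
  f_x(P) = 4, f_y(P) = 4 (gradient nonzero, so P is smooth).
Step 3: tangent line at P: 4·(x − -2) + 4·(y − -2) = 0.
Expanding: 4*x + 4*y + 16 = 0.


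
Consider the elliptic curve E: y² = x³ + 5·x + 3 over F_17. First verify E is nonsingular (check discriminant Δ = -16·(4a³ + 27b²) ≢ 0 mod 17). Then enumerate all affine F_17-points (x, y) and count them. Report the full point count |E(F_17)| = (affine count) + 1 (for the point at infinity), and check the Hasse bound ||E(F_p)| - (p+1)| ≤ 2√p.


Affine points = {(1, 3), (1, 14), (2, 2), (2, 15), (4, 6), (4, 11), (5, 0), (10, 4), (10, 13), (13, 2), (13, 15), (15, 6), (15, 11)}; affine count = 13; |E(F_17)| = 14.

Discriminant check: Δ ∝ 4a³ + 27b² = 4·5³ + 27·3² = 4·125 + 27·9 ≡ 12 (mod 17). Nonzero ⇒ E is nonsingular.
For each x ∈ F_17, compute rhs = x³ + 5·x + 3 mod 17, then count y ∈ F_17 with y² ≡ rhs.
  x = 0: rhs = 3, matching y values: none (0 points).
  x = 1: rhs = 9, matching y values: 3, 14 (2 points).
  x = 2: rhs = 4, matching y values: 2, 15 (2 points).
  x = 3: rhs = 11, matching y values: none (0 points).
  x = 4: rhs = 2, matching y values: 6, 11 (2 points).
  x = 5: rhs = 0, matching y values: 0 (1 points).
  x = 6: rhs = 11, matching y values: none (0 points).
  x = 7: rhs = 7, matching y values: none (0 points).
  x = 8: rhs = 11, matching y values: none (0 points).
  x = 9: rhs = 12, matching y values: none (0 points).
  x = 10: rhs = 16, matching y values: 4, 13 (2 points).
  x = 11: rhs = 12, matching y values: none (0 points).
  x = 12: rhs = 6, matching y values: none (0 points).
  x = 13: rhs = 4, matching y values: 2, 15 (2 points).
  x = 14: rhs = 12, matching y values: none (0 points).
  x = 15: rhs = 2, matching y values: 6, 11 (2 points).
  x = 16: rhs = 14, matching y values: none (0 points).
Total affine count: 13.
Full point count |E(F_17)| = 13 + 1 = 14.
Hasse bound: |14 − (17+1)| = |-4| = 4 ≤ 2√17 ≈ 8.2462 ✓.


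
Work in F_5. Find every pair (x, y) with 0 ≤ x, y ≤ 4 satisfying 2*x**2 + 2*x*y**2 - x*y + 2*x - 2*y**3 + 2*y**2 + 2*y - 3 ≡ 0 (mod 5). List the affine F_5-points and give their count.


Affine F_5-points: {(3, 2)}; count = 1.

For each of the 25 pairs (x, y) ∈ F_5², evaluate f(x, y) mod 5. Record the zeros.
  x = 0: [0↦2, 1↦4, 2↦3, 3↦2, 4↦4]  zeros at y ∈ ∅
  x = 1: [0↦1, 1↦4, 2↦3, 3↦1, 4↦1]  zeros at y ∈ ∅
  x = 2: [0↦4, 1↦3, 2↦2, 3↦4, 4↦2]  zeros at y ∈ ∅
  x = 3: [0↦1, 1↦1, 2↦0, 3↦1, 4↦2]  zeros at y ∈ {2}
  x = 4: [0↦2, 1↦3, 2↦2, 3↦2, 4↦1]  zeros at y ∈ ∅
Collecting zeros: affine points = {(3, 2)}.
Total count |C(F_5)_aff| = 1.


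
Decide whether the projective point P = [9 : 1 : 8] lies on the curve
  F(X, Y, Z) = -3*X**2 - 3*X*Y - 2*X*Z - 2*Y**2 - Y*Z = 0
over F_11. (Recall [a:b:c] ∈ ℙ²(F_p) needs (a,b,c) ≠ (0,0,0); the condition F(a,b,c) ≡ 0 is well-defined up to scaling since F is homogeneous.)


F(9,1,8) ≡ 5 (mod 11); P is NOT on the curve.

Evaluate F(9, 1, 8) term-by-term (mod 11).
  -3*X**2 ↦ -3·81·1·1 = -243
  -3*X*Y ↦ -3·9·1·1 = -27
  -2*X*Z ↦ -2·9·1·8 = -144
  -2*Y**2 ↦ -2·1·1·1 = -2
  -Y*Z ↦ -1·1·1·8 = -8
Sum: F(9, 1, 8) = (-243) + (-27) + (-144) + (-2) + (-8) = -424.
Reducing mod 11: -424 ≡ 5 (mod 11).
Since F(a, b, c) ≡ 5 ≠ 0 (mod 11), P does NOT lie on the curve.


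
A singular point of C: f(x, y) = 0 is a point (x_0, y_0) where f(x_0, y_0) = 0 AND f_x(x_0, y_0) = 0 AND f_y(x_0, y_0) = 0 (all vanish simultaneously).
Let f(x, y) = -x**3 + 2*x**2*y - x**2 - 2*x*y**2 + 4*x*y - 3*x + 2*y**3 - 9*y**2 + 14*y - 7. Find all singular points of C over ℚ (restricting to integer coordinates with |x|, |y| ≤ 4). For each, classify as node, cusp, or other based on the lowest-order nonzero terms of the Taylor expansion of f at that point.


Singular points: {(1, 2)}; classification: cusp.

Compute partial derivatives:
  f_x = -3*x**2 + 4*x*y - 2*x - 2*y**2 + 4*y - 3.
  f_y = 2*x**2 - 4*x*y + 4*x + 6*y**2 - 18*y + 14.
Scan x_0 ∈ {−4, ..., 4}. For each x_0, f_y(x_0, y) is a polynomial in y; find its integer roots y ∈ {−4, ..., 4}, then test f_x and f at those candidates.
  x = -4: f_y(-4, y) = 6*y**2 - 2*y + 30; no integer root y with |y| ≤ 4.
  x = -3: f_y(-3, y) = 6*y**2 - 6*y + 20; no integer root y with |y| ≤ 4.
  x = -2: f_y(-2, y) = 6*y**2 - 10*y + 14; no integer root y with |y| ≤ 4.
  x = -1: f_y(-1, y) = 6*y**2 - 14*y + 12; no integer root y with |y| ≤ 4.
  x = 0: f_y(0, y) = 6*y**2 - 18*y + 14; no integer root y with |y| ≤ 4.
  x = 1: f_y(1, y) = 6*y**2 - 22*y + 20; vanishes at y ∈ {2}. (1, 2): f_x = 0, f = 0 — SINGULAR.
  x = 2: f_y(2, y) = 6*y**2 - 26*y + 30; no integer root y with |y| ≤ 4.
  x = 3: f_y(3, y) = 6*y**2 - 30*y + 44; no integer root y with |y| ≤ 4.
  x = 4: f_y(4, y) = 6*y**2 - 34*y + 62; no integer root y with |y| ≤ 4.
Only singular point on the grid: (1, 2).
Classify: substitute x = 1 + u, y = 2 + v and expand: f = -u**3 + 2*u**2*v - 2*u*v**2 + 2*v**3 + v**2.
No constant or linear terms (consistent with a singular point). Quadratic part: v**2. Cubic part: -u**3 + 2*u**2*v - 2*u*v**2 + 2*v**3.
The quadratic part v**2 is a perfect square, so there is a single (double) tangent line v = 0, i.e. y = 2. Restricting the cubic part to that line (v = 0) leaves -u**3 ≠ 0, so f is not divisible by v and the branch is v² ≈ u**3 to lowest order — this is a cusp.
Classification: cusp.


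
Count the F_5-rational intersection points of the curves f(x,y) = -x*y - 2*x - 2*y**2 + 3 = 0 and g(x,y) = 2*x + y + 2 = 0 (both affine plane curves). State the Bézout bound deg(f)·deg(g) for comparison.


Common zeros: {(0, 3), (4, 0)}; count = 2; Bézout bound = 2.

deg(f) = 2, deg(g) = 1, so Bézout bound = 2.
Scan x ∈ F_5. For each x, list the y ∈ F_5 with f(x, y) ≡ 0 and those with g(x, y) ≡ 0 (mod 5); the common zeros in that column are the intersection.
  x = 0: f ≡ 0 at y ∈ {2, 3}; g ≡ 0 at y ∈ {3}; common: {3}.
  x = 1: f ≡ 0 at y ∈ {3, 4}; g ≡ 0 at y ∈ {1}; common: ∅.
  x = 2: f ≡ 0 at y ∈ {1, 3}; g ≡ 0 at y ∈ {4}; common: ∅.
  x = 3: f ≡ 0 at y ∈ {3}; g ≡ 0 at y ∈ {2}; common: ∅.
  x = 4: f ≡ 0 at y ∈ {0, 3}; g ≡ 0 at y ∈ {0}; common: {0}.
Collecting: common zeros = {(0, 3), (4, 0)}, so the count is 2.
Comparison with the Bézout bound: 2 ≤ 2 = deg(f)·deg(g), as expected for curves with no common component (the bound is attained).


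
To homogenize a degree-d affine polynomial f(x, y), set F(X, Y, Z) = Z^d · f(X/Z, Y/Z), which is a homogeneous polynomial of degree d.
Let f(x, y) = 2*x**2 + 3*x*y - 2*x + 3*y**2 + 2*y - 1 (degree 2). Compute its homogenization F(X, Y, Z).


F(X, Y, Z) = 2*X**2 + 3*X*Y - 2*X*Z + 3*Y**2 + 2*Y*Z - Z**2

deg(f) = 2.
Substitute x = X/Z, y = Y/Z into f, then multiply by Z^2.
  monomial 2·x^2·y^0 ↦ 2·X^2·Y^0·Z^0.
  monomial 3·x^1·y^1 ↦ 3·X^1·Y^1·Z^0.
  monomial -2·x^1·y^0 ↦ -2·X^1·Y^0·Z^1.
  monomial 3·x^0·y^2 ↦ 3·X^0·Y^2·Z^0.
  monomial 2·x^0·y^1 ↦ 2·X^0·Y^1·Z^1.
  monomial -1·x^0·y^0 ↦ -1·X^0·Y^0·Z^2.
Collecting: F(X, Y, Z) = 2*X**2 + 3*X*Y - 2*X*Z + 3*Y**2 + 2*Y*Z - Z**2.


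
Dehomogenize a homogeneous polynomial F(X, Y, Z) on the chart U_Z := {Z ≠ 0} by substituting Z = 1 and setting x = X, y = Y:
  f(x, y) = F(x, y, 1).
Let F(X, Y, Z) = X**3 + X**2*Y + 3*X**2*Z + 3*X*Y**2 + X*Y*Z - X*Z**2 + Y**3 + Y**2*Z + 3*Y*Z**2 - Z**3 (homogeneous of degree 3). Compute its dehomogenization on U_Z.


f(x, y) = x**3 + x**2*y + 3*x**2 + 3*x*y**2 + x*y - x + y**3 + y**2 + 3*y - 1

On U_Z we set Z = 1. Each monomial c·X^i·Y^j·Z^k in F becomes c·x^i·y^j·1^k = c·x^i·y^j.
Substituting Z = 1: F(X, Y, 1) = x**3 + x**2*y + 3*x**2 + 3*x*y**2 + x*y - x + y**3 + y**2 + 3*y - 1.
Note: deg(f) ≤ deg(F) = 3; strict inequality happens when F is divisible by Z (lost terms).


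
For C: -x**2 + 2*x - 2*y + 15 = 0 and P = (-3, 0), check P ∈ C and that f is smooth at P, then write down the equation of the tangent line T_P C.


Tangent line at P: 8*x - 2*y + 24 = 0.

Step 1: f(-3, 0) = 0, so P lies on C.
Step 2: partial derivatives
  f_x(x, y) = 2 - 2*x, f_y(x, y) = -2.
  f_x(P) = 8, f_y(P) = -2 (gradient nonzero, so P is smooth).
Step 3: tangent line at P: 8·(x − -3) + -2·(y − 0) = 0.
Expanding: 8*x - 2*y + 24 = 0.


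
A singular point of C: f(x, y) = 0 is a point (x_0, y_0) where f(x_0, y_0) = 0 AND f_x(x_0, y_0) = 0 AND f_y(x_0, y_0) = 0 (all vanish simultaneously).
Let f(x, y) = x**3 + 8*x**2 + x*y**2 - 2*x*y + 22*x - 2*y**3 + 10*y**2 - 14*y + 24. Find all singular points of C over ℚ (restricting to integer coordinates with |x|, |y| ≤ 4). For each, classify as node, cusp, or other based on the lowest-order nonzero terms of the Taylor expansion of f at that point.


Singular points: {(-3, 1)}; classification: node.

Compute partial derivatives:
  f_x = 3*x**2 + 16*x + y**2 - 2*y + 22.
  f_y = 2*x*y - 2*x - 6*y**2 + 20*y - 14.
Scan x_0 ∈ {−4, ..., 4}. For each x_0, f_y(x_0, y) is a polynomial in y; find its integer roots y ∈ {−4, ..., 4}, then test f_x and f at those candidates.
  x = -4: f_y(-4, y) = -6*y**2 + 12*y - 6; vanishes at y ∈ {1}. (-4, 1): f_x = 5 ≠ 0.
  x = -3: f_y(-3, y) = -6*y**2 + 14*y - 8; vanishes at y ∈ {1}. (-3, 1): f_x = 0, f = 0 — SINGULAR.
  x = -2: f_y(-2, y) = -6*y**2 + 16*y - 10; vanishes at y ∈ {1}. (-2, 1): f_x = 1 ≠ 0.
  x = -1: f_y(-1, y) = -6*y**2 + 18*y - 12; vanishes at y ∈ {1, 2}. (-1, 1): f_x = 8 ≠ 0; (-1, 2): f_x = 9 ≠ 0.
  x = 0: f_y(0, y) = -6*y**2 + 20*y - 14; vanishes at y ∈ {1}. (0, 1): f_x = 21 ≠ 0.
  x = 1: f_y(1, y) = -6*y**2 + 22*y - 16; vanishes at y ∈ {1}. (1, 1): f_x = 40 ≠ 0.
  x = 2: f_y(2, y) = -6*y**2 + 24*y - 18; vanishes at y ∈ {1, 3}. (2, 1): f_x = 65 ≠ 0; (2, 3): f_x = 69 ≠ 0.
  x = 3: f_y(3, y) = -6*y**2 + 26*y - 20; vanishes at y ∈ {1}. (3, 1): f_x = 96 ≠ 0.
  x = 4: f_y(4, y) = -6*y**2 + 28*y - 22; vanishes at y ∈ {1}. (4, 1): f_x = 133 ≠ 0.
Only singular point on the grid: (-3, 1).
Classify: substitute x = -3 + u, y = 1 + v and expand: f = u**3 - u**2 + u*v**2 - 2*v**3 + v**2.
No constant or linear terms (consistent with a singular point). Quadratic part: -u**2 + v**2. Cubic part: u**3 + u*v**2 - 2*v**3.
The quadratic part v**2 - u**2 = (v − u)(v + u) splits into two distinct linear factors, so there are two distinct tangent lines y − 1 = ±(x − -3) — this is a node (ordinary double point).
Classification: node.


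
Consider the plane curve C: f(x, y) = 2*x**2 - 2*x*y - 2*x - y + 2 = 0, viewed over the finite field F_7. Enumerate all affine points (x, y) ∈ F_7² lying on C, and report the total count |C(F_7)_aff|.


Affine F_7-points: {(0, 2), (1, 3), (2, 4), (3, 0), (3, 1), (3, 2), (3, 3), (3, 4), (3, 5), (3, 6), (4, 6), (5, 0), (6, 1)}; count = 13.

For each of the 49 pairs (x, y) ∈ F_7², evaluate f(x, y) mod 7. Record the zeros.
  x = 0: [0↦2, 1↦1, 2↦0, 3↦6, 4↦5, 5↦4, 6↦3]  zeros at y ∈ {2}
  x = 1: [0↦2, 1↦6, 2↦3, 3↦0, 4↦4, 5↦1, 6↦5]  zeros at y ∈ {3}
  x = 2: [0↦6, 1↦1, 2↦3, 3↦5, 4↦0, 5↦2, 6↦4]  zeros at y ∈ {4}
  x = 3: [0↦0, 1↦0, 2↦0, 3↦0, 4↦0, 5↦0, 6↦0]  zeros at y ∈ {0, 1, 2, 3, 4, 5, 6}
  x = 4: [0↦5, 1↦3, 2↦1, 3↦6, 4↦4, 5↦2, 6↦0]  zeros at y ∈ {6}
  x = 5: [0↦0, 1↦3, 2↦6, 3↦2, 4↦5, 5↦1, 6↦4]  zeros at y ∈ {0}
  x = 6: [0↦6, 1↦0, 2↦1, 3↦2, 4↦3, 5↦4, 6↦5]  zeros at y ∈ {1}
Collecting zeros: affine points = {(0, 2), (1, 3), (2, 4), (3, 0), (3, 1), (3, 2), (3, 3), (3, 4), (3, 5), (3, 6), (4, 6), (5, 0), (6, 1)}.
Total count |C(F_7)_aff| = 13.


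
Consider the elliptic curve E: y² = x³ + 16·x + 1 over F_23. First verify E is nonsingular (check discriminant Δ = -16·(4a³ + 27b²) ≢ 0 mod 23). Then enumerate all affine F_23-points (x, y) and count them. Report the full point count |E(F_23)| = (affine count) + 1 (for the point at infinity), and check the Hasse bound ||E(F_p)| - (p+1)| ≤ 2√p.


Affine points = {(0, 1), (0, 22), (1, 8), (1, 15), (2, 8), (2, 15), (9, 0), (11, 6), (11, 17), (12, 9), (12, 14), (14, 5), (14, 18), (16, 11), (16, 12), (18, 7), (18, 16), (20, 8), (20, 15)}; affine count = 19; |E(F_23)| = 20.

Discriminant check: Δ ∝ 4a³ + 27b² = 4·16³ + 27·1² = 4·4096 + 27·1 ≡ 12 (mod 23). Nonzero ⇒ E is nonsingular.
For each x ∈ F_23, compute rhs = x³ + 16·x + 1 mod 23, then count y ∈ F_23 with y² ≡ rhs.
  x = 0: rhs = 1, matching y values: 1, 22 (2 points).
  x = 1: rhs = 18, matching y values: 8, 15 (2 points).
  x = 2: rhs = 18, matching y values: 8, 15 (2 points).
  x = 3: rhs = 7, matching y values: none (0 points).
  x = 4: rhs = 14, matching y values: none (0 points).
  x = 5: rhs = 22, matching y values: none (0 points).
  x = 6: rhs = 14, matching y values: none (0 points).
  x = 7: rhs = 19, matching y values: none (0 points).
  x = 8: rhs = 20, matching y values: none (0 points).
  x = 9: rhs = 0, matching y values: 0 (1 points).
  x = 10: rhs = 11, matching y values: none (0 points).
  x = 11: rhs = 13, matching y values: 6, 17 (2 points).
  x = 12: rhs = 12, matching y values: 9, 14 (2 points).
  x = 13: rhs = 14, matching y values: none (0 points).
  x = 14: rhs = 2, matching y values: 5, 18 (2 points).
  x = 15: rhs = 5, matching y values: none (0 points).
  x = 16: rhs = 6, matching y values: 11, 12 (2 points).
  x = 17: rhs = 11, matching y values: none (0 points).
  x = 18: rhs = 3, matching y values: 7, 16 (2 points).
  x = 19: rhs = 11, matching y values: none (0 points).
  x = 20: rhs = 18, matching y values: 8, 15 (2 points).
  x = 21: rhs = 7, matching y values: none (0 points).
  x = 22: rhs = 7, matching y values: none (0 points).
Total affine count: 19.
Full point count |E(F_23)| = 19 + 1 = 20.
Hasse bound: |20 − (23+1)| = |-4| = 4 ≤ 2√23 ≈ 9.5917 ✓.


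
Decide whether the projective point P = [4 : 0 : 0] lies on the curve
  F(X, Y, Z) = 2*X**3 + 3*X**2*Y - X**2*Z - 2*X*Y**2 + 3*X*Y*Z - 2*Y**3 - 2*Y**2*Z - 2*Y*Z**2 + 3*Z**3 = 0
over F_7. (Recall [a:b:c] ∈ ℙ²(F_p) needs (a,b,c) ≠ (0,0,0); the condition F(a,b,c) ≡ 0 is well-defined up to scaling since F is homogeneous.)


F(4,0,0) ≡ 2 (mod 7); P is NOT on the curve.

Evaluate F(4, 0, 0) term-by-term (mod 7).
  2*X**3 ↦ 2·64·1·1 = 128
  3*X**2*Y ↦ 3·16·0·1 = 0
  -X**2*Z ↦ -1·16·1·0 = 0
  -2*X*Y**2 ↦ -2·4·0·1 = 0
  3*X*Y*Z ↦ 3·4·0·0 = 0
  -2*Y**3 ↦ -2·1·0·1 = 0
  -2*Y**2*Z ↦ -2·1·0·0 = 0
  -2*Y*Z**2 ↦ -2·1·0·0 = 0
  3*Z**3 ↦ 3·1·1·0 = 0
Sum: F(4, 0, 0) = (128) + (0) + (0) + (0) + (0) + (0) + (0) + (0) + (0) = 128.
Reducing mod 7: 128 ≡ 2 (mod 7).
Since F(a, b, c) ≡ 2 ≠ 0 (mod 7), P does NOT lie on the curve.


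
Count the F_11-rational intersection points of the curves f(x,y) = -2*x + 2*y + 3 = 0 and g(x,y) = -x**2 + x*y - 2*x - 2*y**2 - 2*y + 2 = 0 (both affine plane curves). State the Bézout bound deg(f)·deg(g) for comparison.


Common zeros: ∅; count = 0; Bézout bound = 2.

deg(f) = 1, deg(g) = 2, so Bézout bound = 2.
Scan x ∈ F_11. For each x, list the y ∈ F_11 with f(x, y) ≡ 0 and those with g(x, y) ≡ 0 (mod 11); the common zeros in that column are the intersection.
  x = 0: f ≡ 0 at y ∈ {4}; g ≡ 0 at y ∈ {3, 7}; common: ∅.
  x = 1: f ≡ 0 at y ∈ {5}; g ≡ 0 at y ∈ {2, 3}; common: ∅.
  x = 2: f ≡ 0 at y ∈ {6}; g ≡ 0 at y ∈ ∅; common: ∅.
  x = 3: f ≡ 0 at y ∈ {7}; g ≡ 0 at y ∈ ∅; common: ∅.
  x = 4: f ≡ 0 at y ∈ {8}; g ≡ 0 at y ∈ {0, 1}; common: ∅.
  x = 5: f ≡ 0 at y ∈ {9}; g ≡ 0 at y ∈ {0, 7}; common: ∅.
  x = 6: f ≡ 0 at y ∈ {10}; g ≡ 0 at y ∈ {1}; common: ∅.
  x = 7: f ≡ 0 at y ∈ {0}; g ≡ 0 at y ∈ ∅; common: ∅.
  x = 8: f ≡ 0 at y ∈ {1}; g ≡ 0 at y ∈ ∅; common: ∅.
  x = 9: f ≡ 0 at y ∈ {2}; g ≡ 0 at y ∈ ∅; common: ∅.
  x = 10: f ≡ 0 at y ∈ {3}; g ≡ 0 at y ∈ {2}; common: ∅.
Collecting: common zeros = ∅, so the count is 0.
Comparison with the Bézout bound: 0 ≤ 2 = deg(f)·deg(g), as expected for curves with no common component (the affine F_11-count falls short of the bound because intersections may lie at infinity, over extension fields, or carry multiplicity).


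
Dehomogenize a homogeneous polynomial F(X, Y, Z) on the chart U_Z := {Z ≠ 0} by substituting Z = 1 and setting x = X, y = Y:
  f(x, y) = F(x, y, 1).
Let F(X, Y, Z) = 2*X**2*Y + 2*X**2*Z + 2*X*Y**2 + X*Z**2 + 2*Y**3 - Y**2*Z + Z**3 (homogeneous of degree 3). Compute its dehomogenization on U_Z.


f(x, y) = 2*x**2*y + 2*x**2 + 2*x*y**2 + x + 2*y**3 - y**2 + 1

On U_Z we set Z = 1. Each monomial c·X^i·Y^j·Z^k in F becomes c·x^i·y^j·1^k = c·x^i·y^j.
Substituting Z = 1: F(X, Y, 1) = 2*x**2*y + 2*x**2 + 2*x*y**2 + x + 2*y**3 - y**2 + 1.
Note: deg(f) ≤ deg(F) = 3; strict inequality happens when F is divisible by Z (lost terms).


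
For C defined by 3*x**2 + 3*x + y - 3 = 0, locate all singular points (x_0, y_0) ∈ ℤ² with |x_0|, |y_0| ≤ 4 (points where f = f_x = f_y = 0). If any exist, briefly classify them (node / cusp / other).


No singular points in the scanned grid; C is smooth there.

Compute partial derivatives:
  f_x = 6*x + 3.
  f_y = 1.
f_y = 1 is a nonzero constant, so f_y never vanishes: no point (x, y) can satisfy f = f_x = f_y = 0. In particular no (x, y) ∈ {−4, ..., 4}² is singular; the curve is smooth.


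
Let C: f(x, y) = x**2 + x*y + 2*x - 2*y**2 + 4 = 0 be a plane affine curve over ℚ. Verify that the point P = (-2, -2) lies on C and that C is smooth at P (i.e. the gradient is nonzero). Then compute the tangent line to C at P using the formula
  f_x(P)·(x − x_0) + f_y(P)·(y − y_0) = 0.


Tangent line at P: -4*x + 6*y + 4 = 0.

Step 1: f(-2, -2) = 0, so P lies on C.
Step 2: partial derivatives
  f_x(x, y) = 2*x + y + 2, f_y(x, y) = x - 4*y.
  f_x(P) = -4, f_y(P) = 6 (gradient nonzero, so P is smooth).
Step 3: tangent line at P: -4·(x − -2) + 6·(y − -2) = 0.
Expanding: -4*x + 6*y + 4 = 0.


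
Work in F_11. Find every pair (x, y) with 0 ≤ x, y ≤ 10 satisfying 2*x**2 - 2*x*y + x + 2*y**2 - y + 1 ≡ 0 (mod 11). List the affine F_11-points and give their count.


Affine F_11-points: {(0, 8), (0, 9), (2, 0), (2, 8), (3, 0), (3, 9), (4, 4), (4, 6), (5, 4), (5, 7), (7, 6), (7, 7)}; count = 12.

For each of the 121 pairs (x, y) ∈ F_11², evaluate f(x, y) mod 11. Record the zeros.
  x = 0: [0↦1, 1↦2, 2↦7, 3↦5, 4↦7, 5↦2, 6↦1, 7↦4, 8↦0, 9↦0, 10↦4]  zeros at y ∈ {8, 9}
  x = 1: [0↦4, 1↦3, 2↦6, 3↦2, 4↦2, 5↦6, 6↦3, 7↦4, 8↦9, 9↦7, 10↦9]  zeros at y ∈ ∅
  x = 2: [0↦0, 1↦8, 2↦9, 3↦3, 4↦1, 5↦3, 6↦9, 7↦8, 8↦0, 9↦7, 10↦7]  zeros at y ∈ {0, 8}
  x = 3: [0↦0, 1↦6, 2↦5, 3↦8, 4↦4, 5↦4, 6↦8, 7↦5, 8↦6, 9↦0, 10↦9]  zeros at y ∈ {0, 9}
  x = 4: [0↦4, 1↦8, 2↦5, 3↦6, 4↦0, 5↦9, 6↦0, 7↦6, 8↦5, 9↦8, 10↦4]  zeros at y ∈ {4, 6}
  x = 5: [0↦1, 1↦3, 2↦9, 3↦8, 4↦0, 5↦7, 6↦7, 7↦0, 8↦8, 9↦9, 10↦3]  zeros at y ∈ {4, 7}
  x = 6: [0↦2, 1↦2, 2↦6, 3↦3, 4↦4, 5↦9, 6↦7, 7↦9, 8↦4, 9↦3, 10↦6]  zeros at y ∈ ∅
  x = 7: [0↦7, 1↦5, 2↦7, 3↦2, 4↦1, 5↦4, 6↦0, 7↦0, 8↦4, 9↦1, 10↦2]  zeros at y ∈ {6, 7}
  x = 8: [0↦5, 1↦1, 2↦1, 3↦5, 4↦2, 5↦3, 6↦8, 7↦6, 8↦8, 9↦3, 10↦2]  zeros at y ∈ ∅
  x = 9: [0↦7, 1↦1, 2↦10, 3↦1, 4↦7, 5↦6, 6↦9, 7↦5, 8↦5, 9↦9, 10↦6]  zeros at y ∈ ∅
  x = 10: [0↦2, 1↦5, 2↦1, 3↦1, 4↦5, 5↦2, 6↦3, 7↦8, 8↦6, 9↦8, 10↦3]  zeros at y ∈ ∅
Collecting zeros: affine points = {(0, 8), (0, 9), (2, 0), (2, 8), (3, 0), (3, 9), (4, 4), (4, 6), (5, 4), (5, 7), (7, 6), (7, 7)}.
Total count |C(F_11)_aff| = 12.


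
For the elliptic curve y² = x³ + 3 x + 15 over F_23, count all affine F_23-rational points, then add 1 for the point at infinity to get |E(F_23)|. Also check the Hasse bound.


Affine points = {(2, 11), (2, 12), (9, 9), (9, 14), (12, 10), (12, 13), (14, 8), (14, 15), (15, 10), (15, 13), (18, 6), (18, 17), (19, 10), (19, 13), (20, 5), (20, 18), (21, 1), (21, 22)}; affine count = 18; |E(F_23)| = 19.

Discriminant check: Δ ∝ 4a³ + 27b² = 4·3³ + 27·15² = 4·27 + 27·225 ≡ 19 (mod 23). Nonzero ⇒ E is nonsingular.
For each x ∈ F_23, compute rhs = x³ + 3·x + 15 mod 23, then count y ∈ F_23 with y² ≡ rhs.
  x = 0: rhs = 15, matching y values: none (0 points).
  x = 1: rhs = 19, matching y values: none (0 points).
  x = 2: rhs = 6, matching y values: 11, 12 (2 points).
  x = 3: rhs = 5, matching y values: none (0 points).
  x = 4: rhs = 22, matching y values: none (0 points).
  x = 5: rhs = 17, matching y values: none (0 points).
  x = 6: rhs = 19, matching y values: none (0 points).
  x = 7: rhs = 11, matching y values: none (0 points).
  x = 8: rhs = 22, matching y values: none (0 points).
  x = 9: rhs = 12, matching y values: 9, 14 (2 points).
  x = 10: rhs = 10, matching y values: none (0 points).
  x = 11: rhs = 22, matching y values: none (0 points).
  x = 12: rhs = 8, matching y values: 10, 13 (2 points).
  x = 13: rhs = 20, matching y values: none (0 points).
  x = 14: rhs = 18, matching y values: 8, 15 (2 points).
  x = 15: rhs = 8, matching y values: 10, 13 (2 points).
  x = 16: rhs = 19, matching y values: none (0 points).
  x = 17: rhs = 11, matching y values: none (0 points).
  x = 18: rhs = 13, matching y values: 6, 17 (2 points).
  x = 19: rhs = 8, matching y values: 10, 13 (2 points).
  x = 20: rhs = 2, matching y values: 5, 18 (2 points).
  x = 21: rhs = 1, matching y values: 1, 22 (2 points).
  x = 22: rhs = 11, matching y values: none (0 points).
Total affine count: 18.
Full point count |E(F_23)| = 18 + 1 = 19.
Hasse bound: |19 − (23+1)| = |-5| = 5 ≤ 2√23 ≈ 9.5917 ✓.


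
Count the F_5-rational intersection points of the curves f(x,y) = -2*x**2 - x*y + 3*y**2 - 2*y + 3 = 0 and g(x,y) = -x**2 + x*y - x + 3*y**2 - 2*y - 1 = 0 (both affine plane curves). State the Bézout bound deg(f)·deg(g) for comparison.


Common zeros: {(2, 3), (4, 4)}; count = 2; Bézout bound = 4.

deg(f) = 2, deg(g) = 2, so Bézout bound = 4.
Scan x ∈ F_5. For each x, list the y ∈ F_5 with f(x, y) ≡ 0 and those with g(x, y) ≡ 0 (mod 5); the common zeros in that column are the intersection.
  x = 0: f ≡ 0 at y ∈ ∅; g ≡ 0 at y ∈ {1, 3}; common: ∅.
  x = 1: f ≡ 0 at y ∈ ∅; g ≡ 0 at y ∈ ∅; common: ∅.
  x = 2: f ≡ 0 at y ∈ {0, 3}; g ≡ 0 at y ∈ {2, 3}; common: {3}.
  x = 3: f ≡ 0 at y ∈ {0}; g ≡ 0 at y ∈ ∅; common: ∅.
  x = 4: f ≡ 0 at y ∈ {3, 4}; g ≡ 0 at y ∈ {2, 4}; common: {4}.
Collecting: common zeros = {(2, 3), (4, 4)}, so the count is 2.
Comparison with the Bézout bound: 2 ≤ 4 = deg(f)·deg(g), as expected for curves with no common component (the affine F_5-count falls short of the bound because intersections may lie at infinity, over extension fields, or carry multiplicity).


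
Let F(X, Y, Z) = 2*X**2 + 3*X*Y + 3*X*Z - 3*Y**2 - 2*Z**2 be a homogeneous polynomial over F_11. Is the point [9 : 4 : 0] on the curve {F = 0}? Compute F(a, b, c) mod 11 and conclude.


F(9,4,0) ≡ 2 (mod 11); P is NOT on the curve.

Evaluate F(9, 4, 0) term-by-term (mod 11).
  2*X**2 ↦ 2·81·1·1 = 162
  3*X*Y ↦ 3·9·4·1 = 108
  3*X*Z ↦ 3·9·1·0 = 0
  -3*Y**2 ↦ -3·1·16·1 = -48
  -2*Z**2 ↦ -2·1·1·0 = 0
Sum: F(9, 4, 0) = (162) + (108) + (0) + (-48) + (0) = 222.
Reducing mod 11: 222 ≡ 2 (mod 11).
Since F(a, b, c) ≡ 2 ≠ 0 (mod 11), P does NOT lie on the curve.


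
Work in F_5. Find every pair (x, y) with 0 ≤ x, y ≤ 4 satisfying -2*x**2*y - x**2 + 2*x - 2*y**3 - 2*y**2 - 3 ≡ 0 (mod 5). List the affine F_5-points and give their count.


Affine F_5-points: {(0, 3), (1, 2), (1, 3), (1, 4), (2, 1), (2, 4)}; count = 6.

For each of the 25 pairs (x, y) ∈ F_5², evaluate f(x, y) mod 5. Record the zeros.
  x = 0: [0↦2, 1↦3, 2↦3, 3↦0, 4↦2]  zeros at y ∈ {3}
  x = 1: [0↦3, 1↦2, 2↦0, 3↦0, 4↦0]  zeros at y ∈ {2, 3, 4}
  x = 2: [0↦2, 1↦0, 2↦2, 3↦1, 4↦0]  zeros at y ∈ {1, 4}
  x = 3: [0↦4, 1↦2, 2↦4, 3↦3, 4↦2]  zeros at y ∈ ∅
  x = 4: [0↦4, 1↦3, 2↦1, 3↦1, 4↦1]  zeros at y ∈ ∅
Collecting zeros: affine points = {(0, 3), (1, 2), (1, 3), (1, 4), (2, 1), (2, 4)}.
Total count |C(F_5)_aff| = 6.


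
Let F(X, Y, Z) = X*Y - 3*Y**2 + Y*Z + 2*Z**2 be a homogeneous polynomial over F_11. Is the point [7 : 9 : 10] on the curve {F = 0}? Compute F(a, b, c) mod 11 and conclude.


F(7,9,10) ≡ 0 (mod 11); P is on the curve.

Evaluate F(7, 9, 10) term-by-term (mod 11).
  X*Y ↦ 1·7·9·1 = 63
  -3*Y**2 ↦ -3·1·81·1 = -243
  Y*Z ↦ 1·1·9·10 = 90
  2*Z**2 ↦ 2·1·1·100 = 200
Sum: F(7, 9, 10) = (63) + (-243) + (90) + (200) = 110.
Reducing mod 11: 110 ≡ 0 (mod 11).
Since F(a, b, c) ≡ 0 (mod 11), P lies on the curve.


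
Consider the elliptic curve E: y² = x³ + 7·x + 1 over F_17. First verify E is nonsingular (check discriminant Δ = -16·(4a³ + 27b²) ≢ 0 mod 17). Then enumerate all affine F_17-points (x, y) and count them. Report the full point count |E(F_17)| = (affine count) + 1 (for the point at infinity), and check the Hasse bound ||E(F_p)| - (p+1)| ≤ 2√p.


Affine points = {(0, 1), (0, 16), (1, 3), (1, 14), (3, 7), (3, 10), (4, 5), (4, 12), (5, 5), (5, 12), (6, 2), (6, 15), (7, 6), (7, 11), (8, 5), (8, 12), (10, 0), (11, 7), (11, 10), (14, 2), (14, 15), (15, 8), (15, 9)}; affine count = 23; |E(F_17)| = 24.

Discriminant check: Δ ∝ 4a³ + 27b² = 4·7³ + 27·1² = 4·343 + 27·1 ≡ 5 (mod 17). Nonzero ⇒ E is nonsingular.
For each x ∈ F_17, compute rhs = x³ + 7·x + 1 mod 17, then count y ∈ F_17 with y² ≡ rhs.
  x = 0: rhs = 1, matching y values: 1, 16 (2 points).
  x = 1: rhs = 9, matching y values: 3, 14 (2 points).
  x = 2: rhs = 6, matching y values: none (0 points).
  x = 3: rhs = 15, matching y values: 7, 10 (2 points).
  x = 4: rhs = 8, matching y values: 5, 12 (2 points).
  x = 5: rhs = 8, matching y values: 5, 12 (2 points).
  x = 6: rhs = 4, matching y values: 2, 15 (2 points).
  x = 7: rhs = 2, matching y values: 6, 11 (2 points).
  x = 8: rhs = 8, matching y values: 5, 12 (2 points).
  x = 9: rhs = 11, matching y values: none (0 points).
  x = 10: rhs = 0, matching y values: 0 (1 points).
  x = 11: rhs = 15, matching y values: 7, 10 (2 points).
  x = 12: rhs = 11, matching y values: none (0 points).
  x = 13: rhs = 11, matching y values: none (0 points).
  x = 14: rhs = 4, matching y values: 2, 15 (2 points).
  x = 15: rhs = 13, matching y values: 8, 9 (2 points).
  x = 16: rhs = 10, matching y values: none (0 points).
Total affine count: 23.
Full point count |E(F_17)| = 23 + 1 = 24.
Hasse bound: |24 − (17+1)| = |6| = 6 ≤ 2√17 ≈ 8.2462 ✓.


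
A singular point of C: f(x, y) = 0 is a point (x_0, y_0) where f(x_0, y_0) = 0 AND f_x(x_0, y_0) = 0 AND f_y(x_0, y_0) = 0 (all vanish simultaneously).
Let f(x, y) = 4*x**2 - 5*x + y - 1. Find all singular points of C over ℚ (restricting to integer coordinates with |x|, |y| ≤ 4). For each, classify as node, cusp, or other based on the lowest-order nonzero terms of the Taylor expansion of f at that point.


No singular points in the scanned grid; C is smooth there.

Compute partial derivatives:
  f_x = 8*x - 5.
  f_y = 1.
f_y = 1 is a nonzero constant, so f_y never vanishes: no point (x, y) can satisfy f = f_x = f_y = 0. In particular no (x, y) ∈ {−4, ..., 4}² is singular; the curve is smooth.


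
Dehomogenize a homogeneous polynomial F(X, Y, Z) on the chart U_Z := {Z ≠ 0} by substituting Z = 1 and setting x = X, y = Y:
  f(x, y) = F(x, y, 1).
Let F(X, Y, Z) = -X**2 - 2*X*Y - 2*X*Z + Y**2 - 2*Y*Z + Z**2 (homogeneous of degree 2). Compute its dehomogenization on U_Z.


f(x, y) = -x**2 - 2*x*y - 2*x + y**2 - 2*y + 1

On U_Z we set Z = 1. Each monomial c·X^i·Y^j·Z^k in F becomes c·x^i·y^j·1^k = c·x^i·y^j.
Substituting Z = 1: F(X, Y, 1) = -x**2 - 2*x*y - 2*x + y**2 - 2*y + 1.
Note: deg(f) ≤ deg(F) = 2; strict inequality happens when F is divisible by Z (lost terms).


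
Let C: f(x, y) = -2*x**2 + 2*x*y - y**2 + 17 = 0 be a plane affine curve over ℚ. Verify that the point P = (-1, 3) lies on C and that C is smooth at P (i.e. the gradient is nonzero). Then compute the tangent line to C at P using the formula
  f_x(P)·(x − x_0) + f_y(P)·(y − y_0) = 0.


Tangent line at P: 10*x - 8*y + 34 = 0.

Step 1: f(-1, 3) = 0, so P lies on C.
Step 2: partial derivatives
  f_x(x, y) = -4*x + 2*y, f_y(x, y) = 2*x - 2*y.
  f_x(P) = 10, f_y(P) = -8 (gradient nonzero, so P is smooth).
Step 3: tangent line at P: 10·(x − -1) + -8·(y − 3) = 0.
Expanding: 10*x - 8*y + 34 = 0.


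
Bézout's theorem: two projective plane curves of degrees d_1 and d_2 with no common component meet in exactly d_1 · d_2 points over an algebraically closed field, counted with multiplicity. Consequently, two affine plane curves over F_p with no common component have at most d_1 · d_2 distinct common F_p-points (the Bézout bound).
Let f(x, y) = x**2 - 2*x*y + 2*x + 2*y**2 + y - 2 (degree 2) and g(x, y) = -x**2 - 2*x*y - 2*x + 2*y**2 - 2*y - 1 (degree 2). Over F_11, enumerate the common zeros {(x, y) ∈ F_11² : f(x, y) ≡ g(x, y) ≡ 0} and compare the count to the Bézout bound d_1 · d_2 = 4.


Common zeros: {(5, 10), (7, 6)}; count = 2; Bézout bound = 4.

deg(f) = 2, deg(g) = 2, so Bézout bound = 4.
Scan x ∈ F_11. For each x, list the y ∈ F_11 with f(x, y) ≡ 0 and those with g(x, y) ≡ 0 (mod 11); the common zeros in that column are the intersection.
  x = 0: f ≡ 0 at y ∈ ∅; g ≡ 0 at y ∈ {3, 9}; common: ∅.
  x = 1: f ≡ 0 at y ∈ {8, 9}; g ≡ 0 at y ∈ {6, 7}; common: ∅.
  x = 2: f ≡ 0 at y ∈ {8, 10}; g ≡ 0 at y ∈ {5, 9}; common: ∅.
  x = 3: f ≡ 0 at y ∈ {2, 6}; g ≡ 0 at y ∈ {1, 3}; common: ∅.
  x = 4: f ≡ 0 at y ∈ {0, 9}; g ≡ 0 at y ∈ {1, 4}; common: ∅.
  x = 5: f ≡ 0 at y ∈ {0, 10}; g ≡ 0 at y ∈ {7, 10}; common: {10}.
  x = 6: f ≡ 0 at y ∈ ∅; g ≡ 0 at y ∈ {8, 10}; common: ∅.
  x = 7: f ≡ 0 at y ∈ {6}; g ≡ 0 at y ∈ {2, 6}; common: {6}.
  x = 8: f ≡ 0 at y ∈ ∅; g ≡ 0 at y ∈ {4, 5}; common: ∅.
  x = 9: f ≡ 0 at y ∈ ∅; g ≡ 0 at y ∈ {2, 8}; common: ∅.
  x = 10: f ≡ 0 at y ∈ {2}; g ≡ 0 at y ∈ {0}; common: ∅.
Collecting: common zeros = {(5, 10), (7, 6)}, so the count is 2.
Comparison with the Bézout bound: 2 ≤ 4 = deg(f)·deg(g), as expected for curves with no common component (the affine F_11-count falls short of the bound because intersections may lie at infinity, over extension fields, or carry multiplicity).
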